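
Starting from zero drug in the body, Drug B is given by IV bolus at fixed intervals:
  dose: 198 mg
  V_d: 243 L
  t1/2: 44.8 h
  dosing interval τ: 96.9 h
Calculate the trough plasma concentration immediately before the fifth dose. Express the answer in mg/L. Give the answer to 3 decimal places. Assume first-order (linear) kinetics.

C₀ per dose = Dose / Vd = 198 / 243 = 0.8148 mg/L
k = ln2 / t½ = 0.693147 / 44.8 = 0.01547 h⁻¹
Fraction remaining after one interval: r = e^(−kτ) = e^(−0.01547 × 96.9) = 0.2233
Before dose 5, 4 doses have been given (aged 1τ, 2τ, 3τ, 4τ).
C_trough = C₀ × (r + r² + … + r^4) = C₀ × r(1−r^4)/(1−r)
        = 0.8148 × 0.2233 × (1 − 0.002486) / (1 − 0.2233) = 0.2337 mg/L

0.234 mg/L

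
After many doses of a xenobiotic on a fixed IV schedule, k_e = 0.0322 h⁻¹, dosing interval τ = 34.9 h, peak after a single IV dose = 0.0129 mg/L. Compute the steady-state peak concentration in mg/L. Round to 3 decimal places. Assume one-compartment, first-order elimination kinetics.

e^(−kτ) = e^(−0.03220 × 34.9) = 0.3250
Accumulation ratio R = 1 / (1 − e^(−kτ)) = 1 / (1 − 0.3250) = 1.481
Steady-state peak = C₀ × R = 0.0129 × 1.481 = 0.01910 mg/L

0.019 mg/L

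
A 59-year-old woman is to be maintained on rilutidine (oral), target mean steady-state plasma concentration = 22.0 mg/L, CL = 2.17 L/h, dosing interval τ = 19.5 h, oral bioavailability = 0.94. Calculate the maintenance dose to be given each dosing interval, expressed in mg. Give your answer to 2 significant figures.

At steady state, F × (Dose/τ) = Css × CL.
Dose = Css × CL × τ / F = 22.0 × 2.170 × 19.5 / 0.94 = 990.4 mg

990 mg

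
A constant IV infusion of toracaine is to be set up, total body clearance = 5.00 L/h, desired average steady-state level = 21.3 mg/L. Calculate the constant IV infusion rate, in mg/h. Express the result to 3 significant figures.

At steady state, infusion rate R₀ = Css × CL = 21.3 × 5.000 = 106.5 mg/h

107 mg/h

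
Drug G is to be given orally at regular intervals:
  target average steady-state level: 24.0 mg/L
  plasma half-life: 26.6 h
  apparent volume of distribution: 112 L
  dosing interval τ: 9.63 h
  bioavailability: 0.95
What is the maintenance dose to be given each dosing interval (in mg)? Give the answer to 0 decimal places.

k = ln2 / t½ = 0.693147 / 26.6 = 0.02606 h⁻¹
CL = k × Vd = 0.02606 × 112 = 2.919 L/h
At steady state, F × (Dose/τ) = Css × CL.
Dose = Css × CL × τ / F = 24.0 × 2.919 × 9.63 / 0.95 = 710.1 mg

710 mg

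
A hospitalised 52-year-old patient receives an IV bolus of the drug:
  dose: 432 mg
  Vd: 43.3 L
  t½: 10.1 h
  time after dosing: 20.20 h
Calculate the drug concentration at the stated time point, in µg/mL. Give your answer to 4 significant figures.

C₀ = Dose / Vd = 432.0 / 43.3 = 9.977 mg/L
k = ln2 / t½ = 0.693147 / 10.1 = 0.06863 h⁻¹
t / t½ = 20.20 / 10.1 = 2 half-lives
C = C₀ × (1/2)^2 = 9.977 × 0.2500 = 2.494 mg/L
(2.494 mg/L = 2.494 µg/mL)

2.494 µg/mL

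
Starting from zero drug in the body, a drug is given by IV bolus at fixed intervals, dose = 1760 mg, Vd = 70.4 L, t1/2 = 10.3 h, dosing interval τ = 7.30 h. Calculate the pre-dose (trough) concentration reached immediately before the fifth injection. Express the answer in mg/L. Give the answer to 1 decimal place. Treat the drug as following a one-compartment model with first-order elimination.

33.9 mg/L

C₀ per dose = Dose / Vd = 1760 / 70.4 = 25.00 mg/L
k = ln2 / t½ = 0.693147 / 10.3 = 0.06730 h⁻¹
Fraction remaining after one interval: r = e^(−kτ) = e^(−0.06730 × 7.30) = 0.6118
Before dose 5, 4 doses have been given (aged 1τ, 2τ, 3τ, 4τ).
C_trough = C₀ × (r + r² + … + r^4) = C₀ × r(1−r^4)/(1−r)
        = 25.00 × 0.6118 × (1 − 0.1401) / (1 − 0.6118) = 33.88 mg/L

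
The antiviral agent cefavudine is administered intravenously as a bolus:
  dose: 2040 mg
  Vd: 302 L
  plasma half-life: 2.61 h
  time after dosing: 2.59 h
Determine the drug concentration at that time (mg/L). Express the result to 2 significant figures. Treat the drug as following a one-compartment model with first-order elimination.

3.4 mg/L

C₀ = Dose / Vd = 2040 / 302 = 6.755 mg/L
k = ln2 / t½ = 0.693147 / 2.61 = 0.2656 h⁻¹
C = C₀ · e^(−k·t) = 6.755 × e^(−0.2656 × 2.59)
  = 6.755 × 0.5026 = 3.395 mg/L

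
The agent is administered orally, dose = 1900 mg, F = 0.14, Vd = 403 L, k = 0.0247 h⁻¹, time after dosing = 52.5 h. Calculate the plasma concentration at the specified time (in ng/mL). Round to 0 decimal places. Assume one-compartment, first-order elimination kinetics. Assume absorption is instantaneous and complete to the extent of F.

Amount reaching circulation = F × Dose = 0.14 × 1900 = 266.0 mg
C₀ = F·Dose / Vd = 266.0 / 403 = 0.6600 mg/L
C = C₀ · e^(−k·t) = 0.6600 × e^(−0.02470 × 52.5)
  = 0.6600 × 0.2734 = 0.1804 mg/L
Convert: 0.1804 mg/L × 1000 = 180.4 ng/mL

180 ng/mL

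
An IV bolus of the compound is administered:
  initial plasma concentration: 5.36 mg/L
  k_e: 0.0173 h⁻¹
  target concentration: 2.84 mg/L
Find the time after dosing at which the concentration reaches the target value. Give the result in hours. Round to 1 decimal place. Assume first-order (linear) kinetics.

t = ln(C₀ / C) / k = ln(5.360 / 2.84) / 0.01730
  = ln(1.887) / 0.01730 = 0.6350 / 0.01730 = 36.71 h

36.7 h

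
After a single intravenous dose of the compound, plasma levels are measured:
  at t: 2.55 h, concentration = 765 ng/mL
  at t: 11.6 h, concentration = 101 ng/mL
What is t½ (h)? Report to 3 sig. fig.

3.10 h

k = ln(C₁/C₂) / (t₂ − t₁) = ln(765/101) / (11.6 − 2.55)
  = 2.025 / 9.050 = 0.2238 h⁻¹
t½ = ln2 / k = 0.693147 / 0.2238 = 3.097 h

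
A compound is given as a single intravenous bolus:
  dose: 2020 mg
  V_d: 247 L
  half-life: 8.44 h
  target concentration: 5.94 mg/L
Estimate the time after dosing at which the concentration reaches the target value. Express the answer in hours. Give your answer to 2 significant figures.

3.9 h

C₀ = Dose / Vd = 2020 / 247 = 8.178 mg/L
k = ln2 / t½ = 0.693147 / 8.44 = 0.08213 h⁻¹
t = ln(C₀ / C) / k = ln(8.178 / 5.94) / 0.08213
  = ln(1.377) / 0.08213 = 0.3199 / 0.08213 = 3.895 h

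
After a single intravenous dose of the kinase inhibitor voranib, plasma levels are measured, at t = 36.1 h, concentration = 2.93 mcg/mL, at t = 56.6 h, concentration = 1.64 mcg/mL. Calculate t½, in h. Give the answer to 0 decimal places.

24 h

k = ln(C₁/C₂) / (t₂ − t₁) = ln(2.93/1.64) / (56.6 − 36.1)
  = 0.5803 / 20.50 = 0.02831 h⁻¹
t½ = ln2 / k = 0.693147 / 0.02831 = 24.48 h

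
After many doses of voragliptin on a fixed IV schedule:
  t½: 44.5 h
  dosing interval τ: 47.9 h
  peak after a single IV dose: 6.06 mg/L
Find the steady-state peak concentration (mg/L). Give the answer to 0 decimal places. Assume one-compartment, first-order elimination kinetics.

k = ln2 / t½ = 0.693147 / 44.5 = 0.01558 h⁻¹
e^(−kτ) = e^(−0.01558 × 47.9) = 0.4741
Accumulation ratio R = 1 / (1 − e^(−kτ)) = 1 / (1 − 0.4741) = 1.902
Steady-state peak = C₀ × R = 6.06 × 1.902 = 11.53 mg/L

12 mg/L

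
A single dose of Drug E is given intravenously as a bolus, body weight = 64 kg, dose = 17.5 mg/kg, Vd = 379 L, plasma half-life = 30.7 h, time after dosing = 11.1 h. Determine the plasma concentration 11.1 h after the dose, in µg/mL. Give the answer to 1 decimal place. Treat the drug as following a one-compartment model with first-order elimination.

Total dose = 17.5 × 64 = 1120 mg
C₀ = Dose / Vd = 1120 / 379 = 2.955 mg/L
k = ln2 / t½ = 0.693147 / 30.7 = 0.02258 h⁻¹
C = C₀ · e^(−k·t) = 2.955 × e^(−0.02258 × 11.1)
  = 2.955 × 0.7783 = 2.300 mg/L
(2.300 mg/L = 2.300 µg/mL)

2.3 µg/mL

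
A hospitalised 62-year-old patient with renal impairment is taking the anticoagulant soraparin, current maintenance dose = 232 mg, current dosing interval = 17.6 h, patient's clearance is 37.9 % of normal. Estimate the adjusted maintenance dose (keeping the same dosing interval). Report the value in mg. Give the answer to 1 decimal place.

To keep the same average steady-state level, dosing rate must scale with clearance.
CL ratio = 37.9 / 100 = 0.3790
New dose (same interval) = 232 × 0.3790 = 87.93 mg

87.9 mg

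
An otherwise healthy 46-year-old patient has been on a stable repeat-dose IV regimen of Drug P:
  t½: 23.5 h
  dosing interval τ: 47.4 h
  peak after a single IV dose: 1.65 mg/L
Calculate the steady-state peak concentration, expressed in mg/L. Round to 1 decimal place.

2.2 mg/L

k = ln2 / t½ = 0.693147 / 23.5 = 0.02950 h⁻¹
e^(−kτ) = e^(−0.02950 × 47.4) = 0.2470
Accumulation ratio R = 1 / (1 − e^(−kτ)) = 1 / (1 − 0.2470) = 1.328
Steady-state peak = C₀ × R = 1.65 × 1.328 = 2.191 mg/L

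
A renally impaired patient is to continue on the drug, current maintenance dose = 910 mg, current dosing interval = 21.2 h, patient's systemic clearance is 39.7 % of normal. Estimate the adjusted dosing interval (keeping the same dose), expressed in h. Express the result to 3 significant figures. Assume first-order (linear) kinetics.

53.4 h

To keep the same average steady-state level, dosing rate must scale with clearance.
CL ratio = 39.7 / 100 = 0.3970
New interval (same dose) = 21.2 / 0.3970 = 53.40 h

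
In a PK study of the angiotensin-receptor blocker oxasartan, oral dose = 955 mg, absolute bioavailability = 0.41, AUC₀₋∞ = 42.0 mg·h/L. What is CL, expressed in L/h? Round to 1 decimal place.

9.3 L/h

CL = F·Dose / AUC = 0.41 × 955 / 42.0 = 9.323 L/h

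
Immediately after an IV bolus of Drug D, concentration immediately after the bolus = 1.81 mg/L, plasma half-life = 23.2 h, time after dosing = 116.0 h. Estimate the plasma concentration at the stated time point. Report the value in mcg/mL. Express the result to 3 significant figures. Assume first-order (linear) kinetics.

0.0566 mcg/mL

k = ln2 / t½ = 0.693147 / 23.2 = 0.02988 h⁻¹
t / t½ = 116.0 / 23.2 = 5 half-lives
C = C₀ × (1/2)^5 = 1.810 × 0.03125 = 0.05656 mg/L
(0.05656 mg/L = 0.05656 mcg/mL)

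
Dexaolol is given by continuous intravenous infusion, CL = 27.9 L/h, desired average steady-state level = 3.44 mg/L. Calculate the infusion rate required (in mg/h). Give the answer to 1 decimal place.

At steady state, infusion rate R₀ = Css × CL = 3.44 × 27.90 = 95.98 mg/h

96.0 mg/h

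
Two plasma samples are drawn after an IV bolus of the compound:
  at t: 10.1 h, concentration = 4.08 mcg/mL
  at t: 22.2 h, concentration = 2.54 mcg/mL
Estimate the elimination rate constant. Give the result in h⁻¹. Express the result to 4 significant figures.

0.03917 h⁻¹

k = ln(C₁/C₂) / (t₂ − t₁) = ln(4.08/2.54) / (22.2 − 10.1)
  = 0.4739 / 12.10 = 0.03917 h⁻¹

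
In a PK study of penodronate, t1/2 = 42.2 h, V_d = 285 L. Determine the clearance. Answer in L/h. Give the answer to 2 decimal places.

4.68 L/h

k = ln2 / t½ = 0.693147 / 42.2 = 0.01643 h⁻¹
CL = k × Vd = 0.01643 × 285 = 4.683 L/h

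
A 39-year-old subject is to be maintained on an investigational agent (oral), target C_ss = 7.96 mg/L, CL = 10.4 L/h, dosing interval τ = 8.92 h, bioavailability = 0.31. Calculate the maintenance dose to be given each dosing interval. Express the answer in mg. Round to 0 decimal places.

2382 mg

At steady state, F × (Dose/τ) = Css × CL.
Dose = Css × CL × τ / F = 7.96 × 10.40 × 8.92 / 0.31 = 2382 mg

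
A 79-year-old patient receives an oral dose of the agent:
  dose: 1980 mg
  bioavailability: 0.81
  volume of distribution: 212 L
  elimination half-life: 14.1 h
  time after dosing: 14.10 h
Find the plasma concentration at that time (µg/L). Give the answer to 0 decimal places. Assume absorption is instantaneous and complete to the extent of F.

Amount reaching circulation = F × Dose = 0.81 × 1980 = 1604 mg
C₀ = F·Dose / Vd = 1604 / 212 = 7.566 mg/L
k = ln2 / t½ = 0.693147 / 14.1 = 0.04916 h⁻¹
t / t½ = 14.10 / 14.1 = 1 half-lives
C = C₀ × (1/2)^1 = 7.566 × 0.5000 = 3.783 mg/L
Convert: 3.783 mg/L × 1000 = 3783 µg/L

3783 µg/L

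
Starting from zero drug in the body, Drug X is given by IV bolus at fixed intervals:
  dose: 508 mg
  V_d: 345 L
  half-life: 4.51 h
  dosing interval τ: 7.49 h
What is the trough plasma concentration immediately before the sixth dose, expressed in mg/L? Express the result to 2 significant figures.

0.68 mg/L

C₀ per dose = Dose / Vd = 508 / 345 = 1.472 mg/L
k = ln2 / t½ = 0.693147 / 4.51 = 0.1537 h⁻¹
Fraction remaining after one interval: r = e^(−kτ) = e^(−0.1537 × 7.49) = 0.3163
Before dose 6, 5 doses have been given (aged 1τ, 2τ, 3τ, 4τ, 5τ).
C_trough = C₀ × (r + r² + … + r^5) = C₀ × r(1−r^5)/(1−r)
        = 1.472 × 0.3163 × (1 − 0.003166) / (1 − 0.3163) = 0.6788 mg/L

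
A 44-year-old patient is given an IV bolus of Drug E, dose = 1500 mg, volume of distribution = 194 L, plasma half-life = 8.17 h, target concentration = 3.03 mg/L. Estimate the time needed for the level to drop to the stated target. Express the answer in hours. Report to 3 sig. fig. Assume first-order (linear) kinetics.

11.0 h

C₀ = Dose / Vd = 1500 / 194 = 7.732 mg/L
k = ln2 / t½ = 0.693147 / 8.17 = 0.08484 h⁻¹
t = ln(C₀ / C) / k = ln(7.732 / 3.03) / 0.08484
  = ln(2.552) / 0.08484 = 0.9369 / 0.08484 = 11.04 h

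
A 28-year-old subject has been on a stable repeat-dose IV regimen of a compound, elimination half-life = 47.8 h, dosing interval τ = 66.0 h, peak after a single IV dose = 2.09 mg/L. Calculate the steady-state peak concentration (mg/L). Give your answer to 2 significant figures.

k = ln2 / t½ = 0.693147 / 47.8 = 0.01450 h⁻¹
e^(−kτ) = e^(−0.01450 × 66.0) = 0.3840
Accumulation ratio R = 1 / (1 − e^(−kτ)) = 1 / (1 − 0.3840) = 1.623
Steady-state peak = C₀ × R = 2.09 × 1.623 = 3.392 mg/L

3.4 mg/L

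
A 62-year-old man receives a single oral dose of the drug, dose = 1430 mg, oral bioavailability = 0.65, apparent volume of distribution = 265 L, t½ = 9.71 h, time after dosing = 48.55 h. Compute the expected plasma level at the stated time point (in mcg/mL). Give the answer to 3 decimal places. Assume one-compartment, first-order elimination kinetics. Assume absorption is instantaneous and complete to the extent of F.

Amount reaching circulation = F × Dose = 0.65 × 1430 = 929.5 mg
C₀ = F·Dose / Vd = 929.5 / 265 = 3.508 mg/L
k = ln2 / t½ = 0.693147 / 9.71 = 0.07138 h⁻¹
t / t½ = 48.55 / 9.71 = 5 half-lives
C = C₀ × (1/2)^5 = 3.508 × 0.03125 = 0.1096 mg/L
(0.1096 mg/L = 0.1096 mcg/mL)

0.110 mcg/mL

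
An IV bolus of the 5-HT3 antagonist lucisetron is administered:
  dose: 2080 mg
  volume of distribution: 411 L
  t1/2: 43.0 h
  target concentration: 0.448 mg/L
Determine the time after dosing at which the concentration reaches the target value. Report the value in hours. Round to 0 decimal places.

C₀ = Dose / Vd = 2080 / 411 = 5.061 mg/L
k = ln2 / t½ = 0.693147 / 43.0 = 0.01612 h⁻¹
t = ln(C₀ / C) / k = ln(5.061 / 0.448) / 0.01612
  = ln(11.30) / 0.01612 = 2.425 / 0.01612 = 150.4 h

150 h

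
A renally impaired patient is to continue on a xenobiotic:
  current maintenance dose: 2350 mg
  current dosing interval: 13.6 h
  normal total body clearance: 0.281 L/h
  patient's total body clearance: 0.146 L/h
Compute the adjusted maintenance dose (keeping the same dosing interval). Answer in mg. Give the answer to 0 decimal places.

1221 mg

To keep the same average steady-state level, dosing rate must scale with clearance.
CL ratio = 0.146 / 0.281 = 0.5196
New dose (same interval) = 2350 × 0.5196 = 1221 mg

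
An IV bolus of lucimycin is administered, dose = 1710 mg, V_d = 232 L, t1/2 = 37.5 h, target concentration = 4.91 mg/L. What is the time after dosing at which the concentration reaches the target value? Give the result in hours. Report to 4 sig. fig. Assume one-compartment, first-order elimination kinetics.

C₀ = Dose / Vd = 1710 / 232 = 7.371 mg/L
k = ln2 / t½ = 0.693147 / 37.5 = 0.01848 h⁻¹
t = ln(C₀ / C) / k = ln(7.371 / 4.91) / 0.01848
  = ln(1.501) / 0.01848 = 0.4061 / 0.01848 = 21.98 h

21.98 h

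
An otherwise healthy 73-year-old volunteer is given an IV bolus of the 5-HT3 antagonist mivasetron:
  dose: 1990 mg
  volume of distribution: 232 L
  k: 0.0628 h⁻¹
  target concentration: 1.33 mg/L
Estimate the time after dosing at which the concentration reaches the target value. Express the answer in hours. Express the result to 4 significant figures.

29.68 h

C₀ = Dose / Vd = 1990 / 232 = 8.578 mg/L
t = ln(C₀ / C) / k = ln(8.578 / 1.33) / 0.06280
  = ln(6.450) / 0.06280 = 1.864 / 0.06280 = 29.68 h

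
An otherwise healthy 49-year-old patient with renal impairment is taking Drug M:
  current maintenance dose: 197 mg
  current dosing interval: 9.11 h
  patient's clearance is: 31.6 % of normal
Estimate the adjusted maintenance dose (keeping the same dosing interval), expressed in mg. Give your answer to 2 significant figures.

To keep the same average steady-state level, dosing rate must scale with clearance.
CL ratio = 31.6 / 100 = 0.3160
New dose (same interval) = 197 × 0.3160 = 62.25 mg

62 mg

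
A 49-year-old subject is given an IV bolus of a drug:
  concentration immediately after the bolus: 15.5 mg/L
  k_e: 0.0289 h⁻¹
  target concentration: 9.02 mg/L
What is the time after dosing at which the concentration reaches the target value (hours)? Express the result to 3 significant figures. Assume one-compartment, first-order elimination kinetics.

t = ln(C₀ / C) / k = ln(15.50 / 9.02) / 0.02890
  = ln(1.718) / 0.02890 = 0.5412 / 0.02890 = 18.73 h

18.7 h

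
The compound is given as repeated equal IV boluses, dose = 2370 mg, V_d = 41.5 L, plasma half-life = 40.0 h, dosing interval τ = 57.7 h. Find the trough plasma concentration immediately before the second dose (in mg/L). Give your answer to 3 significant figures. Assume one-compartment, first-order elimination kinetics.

C₀ per dose = Dose / Vd = 2370 / 41.5 = 57.11 mg/L
k = ln2 / t½ = 0.693147 / 40.0 = 0.01733 h⁻¹
Fraction remaining after one interval: r = e^(−kτ) = e^(−0.01733 × 57.7) = 0.3679
Before dose 2, 1 dose has been given (aged 1τ).
C_trough = C₀ × r = 57.11 × 0.3679 = 21.01 mg/L

21.0 mg/L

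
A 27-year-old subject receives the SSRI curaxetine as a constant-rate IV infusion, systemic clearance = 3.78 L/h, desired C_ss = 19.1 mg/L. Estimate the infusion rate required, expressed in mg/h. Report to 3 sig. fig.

At steady state, infusion rate R₀ = Css × CL = 19.1 × 3.780 = 72.20 mg/h

72.2 mg/h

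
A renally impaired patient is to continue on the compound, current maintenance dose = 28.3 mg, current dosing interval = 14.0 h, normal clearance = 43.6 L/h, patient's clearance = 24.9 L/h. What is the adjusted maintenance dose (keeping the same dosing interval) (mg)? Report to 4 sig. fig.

16.16 mg

To keep the same average steady-state level, dosing rate must scale with clearance.
CL ratio = 24.9 / 43.6 = 0.5711
New dose (same interval) = 28.3 × 0.5711 = 16.16 mg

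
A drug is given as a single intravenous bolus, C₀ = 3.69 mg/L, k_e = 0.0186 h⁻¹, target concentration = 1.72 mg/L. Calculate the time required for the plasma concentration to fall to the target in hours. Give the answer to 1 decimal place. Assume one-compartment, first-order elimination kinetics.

41.0 h

t = ln(C₀ / C) / k = ln(3.690 / 1.72) / 0.01860
  = ln(2.145) / 0.01860 = 0.7631 / 0.01860 = 41.03 h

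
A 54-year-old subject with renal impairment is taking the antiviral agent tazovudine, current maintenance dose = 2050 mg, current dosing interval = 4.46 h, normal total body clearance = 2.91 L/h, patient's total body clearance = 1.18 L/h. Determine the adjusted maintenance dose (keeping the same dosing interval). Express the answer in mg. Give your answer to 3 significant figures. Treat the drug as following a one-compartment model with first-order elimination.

To keep the same average steady-state level, dosing rate must scale with clearance.
CL ratio = 1.18 / 2.91 = 0.4055
New dose (same interval) = 2050 × 0.4055 = 831.3 mg

831 mg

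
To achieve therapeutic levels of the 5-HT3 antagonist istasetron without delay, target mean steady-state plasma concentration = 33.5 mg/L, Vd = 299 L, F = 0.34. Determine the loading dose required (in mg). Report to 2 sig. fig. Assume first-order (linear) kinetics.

LD = Css × Vd / F = 33.5 × 299 / 0.34 = 29460 mg

29000 mg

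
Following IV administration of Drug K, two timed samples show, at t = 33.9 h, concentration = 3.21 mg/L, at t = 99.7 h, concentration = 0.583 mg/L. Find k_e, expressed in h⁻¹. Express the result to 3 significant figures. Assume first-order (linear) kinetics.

k = ln(C₁/C₂) / (t₂ − t₁) = ln(3.21/0.583) / (99.7 − 33.9)
  = 1.706 / 65.80 = 0.02593 h⁻¹

0.0259 h⁻¹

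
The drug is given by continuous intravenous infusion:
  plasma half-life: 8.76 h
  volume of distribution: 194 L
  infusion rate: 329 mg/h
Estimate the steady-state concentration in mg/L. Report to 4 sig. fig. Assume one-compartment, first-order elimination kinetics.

21.43 mg/L

k = ln2 / t½ = 0.693147 / 8.76 = 0.07913 h⁻¹
CL = k × Vd = 0.07913 × 194 = 15.35 L/h
At steady state Css = R₀ / CL = 329 / 15.35 = 21.43 mg/L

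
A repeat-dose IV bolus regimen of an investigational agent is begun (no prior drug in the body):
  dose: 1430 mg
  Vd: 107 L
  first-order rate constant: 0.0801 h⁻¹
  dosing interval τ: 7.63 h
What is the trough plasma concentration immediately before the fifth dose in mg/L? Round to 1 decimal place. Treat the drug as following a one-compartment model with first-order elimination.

C₀ per dose = Dose / Vd = 1430 / 107 = 13.36 mg/L
Fraction remaining after one interval: r = e^(−kτ) = e^(−0.08010 × 7.63) = 0.5427
Before dose 5, 4 doses have been given (aged 1τ, 2τ, 3τ, 4τ).
C_trough = C₀ × (r + r² + … + r^4) = C₀ × r(1−r^4)/(1−r)
        = 13.36 × 0.5427 × (1 − 0.08674) / (1 − 0.5427) = 14.48 mg/L

14.5 mg/L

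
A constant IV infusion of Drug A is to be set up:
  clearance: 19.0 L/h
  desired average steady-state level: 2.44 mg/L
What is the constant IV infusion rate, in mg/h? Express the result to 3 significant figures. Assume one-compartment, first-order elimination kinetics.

At steady state, infusion rate R₀ = Css × CL = 2.44 × 19.00 = 46.36 mg/h

46.4 mg/h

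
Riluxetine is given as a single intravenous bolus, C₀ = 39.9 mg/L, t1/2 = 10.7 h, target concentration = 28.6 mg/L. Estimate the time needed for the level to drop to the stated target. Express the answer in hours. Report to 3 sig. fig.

k = ln2 / t½ = 0.693147 / 10.7 = 0.06478 h⁻¹
t = ln(C₀ / C) / k = ln(39.90 / 28.6) / 0.06478
  = ln(1.395) / 0.06478 = 0.3329 / 0.06478 = 5.139 h

5.14 h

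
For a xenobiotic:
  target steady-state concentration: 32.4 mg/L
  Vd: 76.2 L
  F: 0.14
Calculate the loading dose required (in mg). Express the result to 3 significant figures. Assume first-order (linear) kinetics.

17600 mg

LD = Css × Vd / F = 32.4 × 76.2 / 0.14 = 17630 mg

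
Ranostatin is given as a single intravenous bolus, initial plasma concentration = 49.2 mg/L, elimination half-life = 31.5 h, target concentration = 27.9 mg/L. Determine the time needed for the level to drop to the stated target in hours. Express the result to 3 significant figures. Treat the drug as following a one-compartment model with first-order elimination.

k = ln2 / t½ = 0.693147 / 31.5 = 0.02200 h⁻¹
t = ln(C₀ / C) / k = ln(49.20 / 27.9) / 0.02200
  = ln(1.763) / 0.02200 = 0.5670 / 0.02200 = 25.77 h

25.8 h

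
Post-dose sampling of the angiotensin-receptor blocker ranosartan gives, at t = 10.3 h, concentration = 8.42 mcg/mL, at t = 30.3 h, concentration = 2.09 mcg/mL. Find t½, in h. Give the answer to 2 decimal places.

9.95 h

k = ln(C₁/C₂) / (t₂ − t₁) = ln(8.42/2.09) / (30.3 − 10.3)
  = 1.393 / 20.00 = 0.06965 h⁻¹
t½ = ln2 / k = 0.693147 / 0.06965 = 9.952 h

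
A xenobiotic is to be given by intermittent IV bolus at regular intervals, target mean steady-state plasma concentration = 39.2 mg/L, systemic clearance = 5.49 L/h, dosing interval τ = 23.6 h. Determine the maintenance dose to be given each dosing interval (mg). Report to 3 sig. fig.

At steady state, Dose/τ = Css × CL.
Dose = Css × CL × τ = 39.2 × 5.490 × 23.6 = 5079 mg

5080 mg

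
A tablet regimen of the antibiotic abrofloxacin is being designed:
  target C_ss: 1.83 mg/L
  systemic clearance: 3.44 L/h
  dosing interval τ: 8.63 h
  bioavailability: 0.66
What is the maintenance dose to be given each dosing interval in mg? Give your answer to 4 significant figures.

82.31 mg

At steady state, F × (Dose/τ) = Css × CL.
Dose = Css × CL × τ / F = 1.83 × 3.440 × 8.63 / 0.66 = 82.31 mg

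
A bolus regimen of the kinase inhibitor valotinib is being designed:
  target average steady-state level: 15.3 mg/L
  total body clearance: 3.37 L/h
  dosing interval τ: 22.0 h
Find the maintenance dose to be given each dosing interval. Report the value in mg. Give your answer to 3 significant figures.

At steady state, Dose/τ = Css × CL.
Dose = Css × CL × τ = 15.3 × 3.370 × 22.0 = 1134 mg

1130 mg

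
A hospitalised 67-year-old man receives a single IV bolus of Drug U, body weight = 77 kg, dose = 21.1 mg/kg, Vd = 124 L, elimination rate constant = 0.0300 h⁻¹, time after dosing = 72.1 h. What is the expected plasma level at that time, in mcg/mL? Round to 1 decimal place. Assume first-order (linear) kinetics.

1.5 mcg/mL

Total dose = 21.1 × 77 = 1625 mg
C₀ = Dose / Vd = 1625 / 124 = 13.10 mg/L
C = C₀ · e^(−k·t) = 13.10 × e^(−0.03000 × 72.1)
  = 13.10 × 0.1150 = 1.507 mg/L
(1.507 mg/L = 1.507 mcg/mL)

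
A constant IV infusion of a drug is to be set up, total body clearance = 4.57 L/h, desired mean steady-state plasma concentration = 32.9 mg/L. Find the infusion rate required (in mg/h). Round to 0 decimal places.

At steady state, infusion rate R₀ = Css × CL = 32.9 × 4.570 = 150.4 mg/h

150 mg/h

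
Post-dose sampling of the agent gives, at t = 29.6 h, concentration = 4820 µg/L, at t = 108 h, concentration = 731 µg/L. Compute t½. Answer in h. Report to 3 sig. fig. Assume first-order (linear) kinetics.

k = ln(C₁/C₂) / (t₂ − t₁) = ln(4820/731) / (108 − 29.6)
  = 1.886 / 78.40 = 0.02406 h⁻¹
t½ = ln2 / k = 0.693147 / 0.02406 = 28.81 h

28.8 h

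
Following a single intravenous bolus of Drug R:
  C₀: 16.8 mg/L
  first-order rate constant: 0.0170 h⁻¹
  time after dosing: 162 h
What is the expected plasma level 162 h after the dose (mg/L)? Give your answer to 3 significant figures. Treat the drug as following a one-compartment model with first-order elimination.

1.07 mg/L

C = C₀ · e^(−k·t) = 16.80 × e^(−0.01700 × 162)
  = 16.80 × 0.06367 = 1.070 mg/L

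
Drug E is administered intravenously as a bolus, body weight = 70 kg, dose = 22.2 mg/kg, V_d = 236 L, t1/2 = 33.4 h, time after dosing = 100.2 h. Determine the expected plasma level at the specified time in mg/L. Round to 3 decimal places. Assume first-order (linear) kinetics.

0.823 mg/L

Total dose = 22.2 × 70 = 1554 mg
C₀ = Dose / Vd = 1554 / 236 = 6.585 mg/L
k = ln2 / t½ = 0.693147 / 33.4 = 0.02075 h⁻¹
t / t½ = 100.2 / 33.4 = 3 half-lives
C = C₀ × (1/2)^3 = 6.585 × 0.1250 = 0.8231 mg/L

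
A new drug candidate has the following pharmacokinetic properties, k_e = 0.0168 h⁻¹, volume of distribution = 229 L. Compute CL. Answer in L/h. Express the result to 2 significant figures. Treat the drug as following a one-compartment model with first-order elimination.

CL = k × Vd = 0.0168 × 229 = 3.847 L/h

3.8 L/h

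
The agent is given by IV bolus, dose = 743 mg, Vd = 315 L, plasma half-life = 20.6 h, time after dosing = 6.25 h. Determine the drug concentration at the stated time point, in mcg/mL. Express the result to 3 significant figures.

C₀ = Dose / Vd = 743.0 / 315 = 2.359 mg/L
k = ln2 / t½ = 0.693147 / 20.6 = 0.03365 h⁻¹
C = C₀ · e^(−k·t) = 2.359 × e^(−0.03365 × 6.25)
  = 2.359 × 0.8103 = 1.911 mg/L
(1.911 mg/L = 1.911 mcg/mL)

1.91 mcg/mL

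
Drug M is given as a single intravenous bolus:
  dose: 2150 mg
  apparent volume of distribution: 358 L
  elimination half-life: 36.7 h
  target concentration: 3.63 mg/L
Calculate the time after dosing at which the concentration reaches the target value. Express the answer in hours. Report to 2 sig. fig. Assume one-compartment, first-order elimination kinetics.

C₀ = Dose / Vd = 2150 / 358 = 6.006 mg/L
k = ln2 / t½ = 0.693147 / 36.7 = 0.01889 h⁻¹
t = ln(C₀ / C) / k = ln(6.006 / 3.63) / 0.01889
  = ln(1.655) / 0.01889 = 0.5038 / 0.01889 = 26.67 h

27 h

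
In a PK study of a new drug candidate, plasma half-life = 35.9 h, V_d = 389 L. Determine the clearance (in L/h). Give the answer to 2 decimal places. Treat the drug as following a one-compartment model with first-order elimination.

k = ln2 / t½ = 0.693147 / 35.9 = 0.01931 h⁻¹
CL = k × Vd = 0.01931 × 389 = 7.512 L/h

7.51 L/h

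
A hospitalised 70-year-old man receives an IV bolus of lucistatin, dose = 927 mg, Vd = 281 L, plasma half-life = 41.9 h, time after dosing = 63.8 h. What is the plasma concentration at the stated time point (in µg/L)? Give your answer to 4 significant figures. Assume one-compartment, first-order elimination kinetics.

C₀ = Dose / Vd = 927.0 / 281 = 3.299 mg/L
k = ln2 / t½ = 0.693147 / 41.9 = 0.01654 h⁻¹
C = C₀ · e^(−k·t) = 3.299 × e^(−0.01654 × 63.8)
  = 3.299 × 0.3481 = 1.148 mg/L
Convert: 1.148 mg/L × 1000 = 1148 µg/L

1148 µg/L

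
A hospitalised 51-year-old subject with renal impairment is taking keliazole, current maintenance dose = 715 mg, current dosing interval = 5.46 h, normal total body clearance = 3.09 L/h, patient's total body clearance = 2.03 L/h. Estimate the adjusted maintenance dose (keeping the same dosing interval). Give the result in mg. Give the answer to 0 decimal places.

470 mg

To keep the same average steady-state level, dosing rate must scale with clearance.
CL ratio = 2.03 / 3.09 = 0.6570
New dose (same interval) = 715 × 0.6570 = 469.8 mg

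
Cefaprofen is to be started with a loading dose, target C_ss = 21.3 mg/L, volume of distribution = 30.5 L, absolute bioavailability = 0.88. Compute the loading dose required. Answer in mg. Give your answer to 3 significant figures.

738 mg

LD = Css × Vd / F = 21.3 × 30.5 / 0.88 = 738.2 mg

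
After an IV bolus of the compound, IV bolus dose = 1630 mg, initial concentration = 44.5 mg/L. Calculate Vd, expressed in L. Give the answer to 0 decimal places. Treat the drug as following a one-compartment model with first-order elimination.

37 L

Vd = Dose / C₀ = 1630 / 44.5 = 36.63 L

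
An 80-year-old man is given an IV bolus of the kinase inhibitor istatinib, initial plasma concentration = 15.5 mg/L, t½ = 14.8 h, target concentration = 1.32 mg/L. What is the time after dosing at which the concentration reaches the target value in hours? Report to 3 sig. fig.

52.6 h

k = ln2 / t½ = 0.693147 / 14.8 = 0.04683 h⁻¹
t = ln(C₀ / C) / k = ln(15.50 / 1.32) / 0.04683
  = ln(11.74) / 0.04683 = 2.463 / 0.04683 = 52.59 h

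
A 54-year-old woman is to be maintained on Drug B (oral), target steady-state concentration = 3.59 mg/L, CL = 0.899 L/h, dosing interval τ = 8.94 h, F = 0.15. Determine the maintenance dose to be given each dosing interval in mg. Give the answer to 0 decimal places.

192 mg

At steady state, F × (Dose/τ) = Css × CL.
Dose = Css × CL × τ / F = 3.59 × 0.8990 × 8.94 / 0.15 = 192.4 mg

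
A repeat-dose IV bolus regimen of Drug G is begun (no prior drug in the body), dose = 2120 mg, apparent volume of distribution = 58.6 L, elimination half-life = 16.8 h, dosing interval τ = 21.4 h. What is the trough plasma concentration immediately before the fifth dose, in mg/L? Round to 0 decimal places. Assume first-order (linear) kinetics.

C₀ per dose = Dose / Vd = 2120 / 58.6 = 36.18 mg/L
k = ln2 / t½ = 0.693147 / 16.8 = 0.04126 h⁻¹
Fraction remaining after one interval: r = e^(−kτ) = e^(−0.04126 × 21.4) = 0.4136
Before dose 5, 4 doses have been given (aged 1τ, 2τ, 3τ, 4τ).
C_trough = C₀ × (r + r² + … + r^4) = C₀ × r(1−r^4)/(1−r)
        = 36.18 × 0.4136 × (1 − 0.02926) / (1 − 0.4136) = 24.77 mg/L

25 mg/L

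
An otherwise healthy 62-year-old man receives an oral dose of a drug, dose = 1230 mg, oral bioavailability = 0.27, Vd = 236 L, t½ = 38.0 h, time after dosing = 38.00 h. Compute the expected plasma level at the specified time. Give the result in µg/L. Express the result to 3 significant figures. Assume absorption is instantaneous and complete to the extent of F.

704 µg/L

Amount reaching circulation = F × Dose = 0.27 × 1230 = 332.1 mg
C₀ = F·Dose / Vd = 332.1 / 236 = 1.407 mg/L
k = ln2 / t½ = 0.693147 / 38.0 = 0.01824 h⁻¹
t / t½ = 38.00 / 38.0 = 1 half-lives
C = C₀ × (1/2)^1 = 1.407 × 0.5000 = 0.7035 mg/L
Convert: 0.7035 mg/L × 1000 = 703.5 µg/L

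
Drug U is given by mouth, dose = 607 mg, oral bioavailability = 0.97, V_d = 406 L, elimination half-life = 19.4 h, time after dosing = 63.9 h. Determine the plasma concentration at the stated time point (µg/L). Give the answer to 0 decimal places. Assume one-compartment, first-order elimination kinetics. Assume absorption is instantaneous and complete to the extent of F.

148 µg/L

Amount reaching circulation = F × Dose = 0.97 × 607.0 = 588.8 mg
C₀ = F·Dose / Vd = 588.8 / 406 = 1.450 mg/L
k = ln2 / t½ = 0.693147 / 19.4 = 0.03573 h⁻¹
C = C₀ · e^(−k·t) = 1.450 × e^(−0.03573 × 63.9)
  = 1.450 × 0.1020 = 0.1479 mg/L
Convert: 0.1479 mg/L × 1000 = 147.9 µg/L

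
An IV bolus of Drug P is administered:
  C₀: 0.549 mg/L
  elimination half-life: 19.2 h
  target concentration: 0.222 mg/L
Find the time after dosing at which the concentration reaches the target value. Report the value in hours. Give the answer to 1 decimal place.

k = ln2 / t½ = 0.693147 / 19.2 = 0.03610 h⁻¹
t = ln(C₀ / C) / k = ln(0.5490 / 0.222) / 0.03610
  = ln(2.473) / 0.03610 = 0.9054 / 0.03610 = 25.08 h

25.1 h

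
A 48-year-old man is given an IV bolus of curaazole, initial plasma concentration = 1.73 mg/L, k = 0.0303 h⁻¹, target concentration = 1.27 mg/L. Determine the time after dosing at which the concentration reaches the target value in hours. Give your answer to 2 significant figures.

t = ln(C₀ / C) / k = ln(1.730 / 1.27) / 0.03030
  = ln(1.362) / 0.03030 = 0.3090 / 0.03030 = 10.20 h

10 h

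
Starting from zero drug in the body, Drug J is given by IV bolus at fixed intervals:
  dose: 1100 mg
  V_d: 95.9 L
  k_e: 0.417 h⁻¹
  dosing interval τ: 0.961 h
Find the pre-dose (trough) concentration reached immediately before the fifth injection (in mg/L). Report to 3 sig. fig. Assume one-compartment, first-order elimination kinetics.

18.6 mg/L

C₀ per dose = Dose / Vd = 1100 / 95.9 = 11.47 mg/L
Fraction remaining after one interval: r = e^(−kτ) = e^(−0.4170 × 0.961) = 0.6698
Before dose 5, 4 doses have been given (aged 1τ, 2τ, 3τ, 4τ).
C_trough = C₀ × (r + r² + … + r^4) = C₀ × r(1−r^4)/(1−r)
        = 11.47 × 0.6698 × (1 − 0.2013) / (1 − 0.6698) = 18.58 mg/L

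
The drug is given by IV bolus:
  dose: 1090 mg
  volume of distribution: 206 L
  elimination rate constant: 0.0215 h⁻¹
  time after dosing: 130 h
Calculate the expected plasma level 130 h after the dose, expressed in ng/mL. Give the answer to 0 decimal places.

C₀ = Dose / Vd = 1090 / 206 = 5.291 mg/L
C = C₀ · e^(−k·t) = 5.291 × e^(−0.02150 × 130)
  = 5.291 × 0.06111 = 0.3233 mg/L
Convert: 0.3233 mg/L × 1000 = 323.3 ng/mL

323 ng/mL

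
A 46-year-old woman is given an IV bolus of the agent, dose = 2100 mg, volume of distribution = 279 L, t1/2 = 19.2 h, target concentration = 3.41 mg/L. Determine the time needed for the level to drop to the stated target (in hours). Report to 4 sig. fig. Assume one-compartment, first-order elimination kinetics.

21.93 h

C₀ = Dose / Vd = 2100 / 279 = 7.527 mg/L
k = ln2 / t½ = 0.693147 / 19.2 = 0.03610 h⁻¹
t = ln(C₀ / C) / k = ln(7.527 / 3.41) / 0.03610
  = ln(2.207) / 0.03610 = 0.7916 / 0.03610 = 21.93 h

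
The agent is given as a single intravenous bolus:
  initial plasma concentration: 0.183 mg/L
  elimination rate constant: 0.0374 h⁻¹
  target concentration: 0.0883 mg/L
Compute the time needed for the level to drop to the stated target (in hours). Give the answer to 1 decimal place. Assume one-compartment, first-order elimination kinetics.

19.5 h

t = ln(C₀ / C) / k = ln(0.1830 / 0.0883) / 0.03740
  = ln(2.072) / 0.03740 = 0.7285 / 0.03740 = 19.48 h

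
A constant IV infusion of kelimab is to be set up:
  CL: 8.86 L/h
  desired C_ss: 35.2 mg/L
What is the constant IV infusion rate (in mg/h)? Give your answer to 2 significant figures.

310 mg/h

At steady state, infusion rate R₀ = Css × CL = 35.2 × 8.860 = 311.9 mg/h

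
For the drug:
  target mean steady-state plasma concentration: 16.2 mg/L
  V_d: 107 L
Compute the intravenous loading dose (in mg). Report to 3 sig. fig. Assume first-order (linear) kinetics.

LD = Css × Vd = 16.2 × 107 = 1733 mg

1730 mg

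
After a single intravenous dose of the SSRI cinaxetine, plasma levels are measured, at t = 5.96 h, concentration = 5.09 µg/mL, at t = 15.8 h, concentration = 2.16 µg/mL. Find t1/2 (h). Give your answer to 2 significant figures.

k = ln(C₁/C₂) / (t₂ − t₁) = ln(5.09/2.16) / (15.8 − 5.96)
  = 0.8572 / 9.840 = 0.08711 h⁻¹
t½ = ln2 / k = 0.693147 / 0.08711 = 7.957 h

8.0 h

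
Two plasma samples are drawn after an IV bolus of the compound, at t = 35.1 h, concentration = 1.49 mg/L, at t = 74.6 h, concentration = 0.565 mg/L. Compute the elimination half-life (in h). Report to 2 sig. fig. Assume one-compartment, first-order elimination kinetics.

28 h

k = ln(C₁/C₂) / (t₂ − t₁) = ln(1.49/0.565) / (74.6 − 35.1)
  = 0.9697 / 39.50 = 0.02455 h⁻¹
t½ = ln2 / k = 0.693147 / 0.02455 = 28.23 h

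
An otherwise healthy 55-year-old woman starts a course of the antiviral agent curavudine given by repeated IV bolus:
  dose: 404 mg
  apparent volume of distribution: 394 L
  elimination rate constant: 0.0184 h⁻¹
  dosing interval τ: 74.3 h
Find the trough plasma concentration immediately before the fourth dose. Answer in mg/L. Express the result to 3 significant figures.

C₀ per dose = Dose / Vd = 404 / 394 = 1.025 mg/L
Fraction remaining after one interval: r = e^(−kτ) = e^(−0.01840 × 74.3) = 0.2548
Before dose 4, 3 doses have been given (aged 1τ, 2τ, 3τ).
C_trough = C₀ × (r + r² + … + r^3) = C₀ × r(1−r^3)/(1−r)
        = 1.025 × 0.2548 × (1 − 0.01654) / (1 − 0.2548) = 0.3447 mg/L

0.345 mg/L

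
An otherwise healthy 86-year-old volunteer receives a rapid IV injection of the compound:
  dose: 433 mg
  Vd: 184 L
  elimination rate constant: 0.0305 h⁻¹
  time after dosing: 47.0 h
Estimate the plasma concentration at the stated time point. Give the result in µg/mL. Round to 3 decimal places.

0.561 µg/mL

C₀ = Dose / Vd = 433.0 / 184 = 2.353 mg/L
C = C₀ · e^(−k·t) = 2.353 × e^(−0.03050 × 47.0)
  = 2.353 × 0.2385 = 0.5612 mg/L
(0.5612 mg/L = 0.5612 µg/mL)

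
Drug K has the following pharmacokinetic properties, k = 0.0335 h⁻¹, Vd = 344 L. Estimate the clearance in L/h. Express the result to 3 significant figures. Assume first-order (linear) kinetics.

11.5 L/h

CL = k × Vd = 0.0335 × 344 = 11.52 L/h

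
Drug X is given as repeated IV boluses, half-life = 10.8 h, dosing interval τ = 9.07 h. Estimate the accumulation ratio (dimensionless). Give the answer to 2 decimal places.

2.27

k = ln2 / t½ = 0.693147 / 10.8 = 0.06418 h⁻¹
e^(−kτ) = e^(−0.06418 × 9.07) = 0.5587
Accumulation ratio R = 1 / (1 − e^(−kτ)) = 1 / (1 − 0.5587) = 2.266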